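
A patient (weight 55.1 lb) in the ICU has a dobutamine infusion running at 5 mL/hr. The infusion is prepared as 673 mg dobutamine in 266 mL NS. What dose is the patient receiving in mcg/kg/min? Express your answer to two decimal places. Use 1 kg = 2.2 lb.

8.42 mcg/kg/min

Weight = 55.1 lb ÷ 2.2 lb/kg = 25.04545 kg
Concentration = 673 mg ÷ 266 mL = 2.530075 mg/mL = 2530.075 mcg/mL
Drug rate = 5 mL/hr × 2530.075 mcg/mL = 12650.38 mcg/hr
12650.38 mcg/hr ÷ 60 min/hr = 210.8396 mcg/min
210.8396 mcg/min ÷ 25.04545 kg = 8.418278 mcg/kg/min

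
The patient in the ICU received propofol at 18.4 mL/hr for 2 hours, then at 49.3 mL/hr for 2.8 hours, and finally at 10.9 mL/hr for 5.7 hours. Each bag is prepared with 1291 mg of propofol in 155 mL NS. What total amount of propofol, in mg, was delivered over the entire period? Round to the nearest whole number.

Concentration = 1291 mg ÷ 155 mL = 8.329032 mg/mL
Stage 1: 18.4 mL/hr × 2 hr = 36.8 mL → 36.8 mL × 8.329032 mg/mL = 306.5084 mg
Stage 2: 49.3 mL/hr × 2.8 hr = 138.04 mL → 138.04 mL × 8.329032 mg/mL = 1149.74 mg
Stage 3: 10.9 mL/hr × 5.7 hr = 62.13 mL → 62.13 mL × 8.329032 mg/mL = 517.4828 mg
Total = 306.5084 + 1149.74 + 517.4828 = 1973.731 mg

1974 mg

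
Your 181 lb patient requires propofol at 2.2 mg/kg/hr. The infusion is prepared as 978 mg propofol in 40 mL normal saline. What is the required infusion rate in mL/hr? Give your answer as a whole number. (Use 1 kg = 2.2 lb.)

7 mL/hr

Weight = 181 lb ÷ 2.2 lb/kg = 82.27273 kg
Dose = 2.2 mg/kg/hr × 82.27273 kg = 181 mg/hr
Concentration = 978 mg ÷ 40 mL = 24.45 mg/mL
Rate = 181 mg/hr ÷ 24.45 mg/mL = 7.402863 mL/hr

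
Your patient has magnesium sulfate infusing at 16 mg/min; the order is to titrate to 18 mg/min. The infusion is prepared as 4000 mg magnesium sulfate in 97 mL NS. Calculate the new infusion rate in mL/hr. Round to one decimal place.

26.2 mL/hr

18 mg/min × 60 min/hr = 1080 mg/hr
Concentration = 4000 mg ÷ 97 mL = 41.23711 mg/mL
Rate = 1080 mg/hr ÷ 41.23711 mg/mL = 26.19 mL/hr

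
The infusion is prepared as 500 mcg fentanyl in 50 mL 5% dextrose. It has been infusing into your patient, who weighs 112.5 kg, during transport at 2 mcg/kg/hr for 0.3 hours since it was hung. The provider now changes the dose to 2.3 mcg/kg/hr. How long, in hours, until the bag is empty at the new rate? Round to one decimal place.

1.7 hours

Initial rate:
Dose = 2 mcg/kg/hr × 112.5 kg = 225 mcg/hr
Concentration = 500 mcg ÷ 50 mL = 10 mcg/mL
Rate = 225 mcg/hr ÷ 10 mcg/mL = 22.5 mL/hr
Volume infused so far = 22.5 mL/hr × 0.3 hr = 6.75 mL
Volume remaining = 50 − 6.75 = 43.25 mL
New rate:
Dose = 2.3 mcg/kg/hr × 112.5 kg = 258.75 mcg/hr
Rate = 258.75 mcg/hr ÷ 10 mcg/mL = 25.875 mL/hr
Time remaining = 43.25 mL ÷ 25.875 mL/hr = 1.671498 hr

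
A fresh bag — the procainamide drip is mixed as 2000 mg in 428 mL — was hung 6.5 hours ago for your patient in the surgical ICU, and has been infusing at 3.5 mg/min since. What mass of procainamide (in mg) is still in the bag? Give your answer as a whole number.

3.5 mg/min × 60 min/hr = 210 mg/hr
Concentration = 2000 mg ÷ 428 mL = 4.672897 mg/mL
Rate = 210 mg/hr ÷ 4.672897 mg/mL = 44.94 mL/hr
Volume infused = 44.94 mL/hr × 6.5 hr = 292.11 mL
Volume remaining = 428 − 292.11 = 135.89 mL
Drug remaining = 135.89 mL × 4.672897 mg/mL = 635 mg

635 mg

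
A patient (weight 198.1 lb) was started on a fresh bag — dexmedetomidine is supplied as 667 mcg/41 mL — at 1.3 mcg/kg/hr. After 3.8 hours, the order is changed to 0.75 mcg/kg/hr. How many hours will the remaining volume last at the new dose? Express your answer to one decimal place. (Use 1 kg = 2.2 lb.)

3.3 hours

Initial rate:
Weight = 198.1 lb ÷ 2.2 lb/kg = 90.04545 kg
Dose = 1.3 mcg/kg/hr × 90.04545 kg = 117.0591 mcg/hr
Concentration = 667 mcg ÷ 41 mL = 16.26829 mcg/mL
Rate = 117.0591 mcg/hr ÷ 16.26829 mcg/mL = 7.195536 mL/hr
Volume infused so far = 7.195536 mL/hr × 3.8 hr = 27.34304 mL
Volume remaining = 41 − 27.34304 = 13.65696 mL
New rate:
Dose = 0.75 mcg/kg/hr × 90.04545 kg = 67.53409 mcg/hr
Rate = 67.53409 mcg/hr ÷ 16.26829 mcg/mL = 4.151271 mL/hr
Time remaining = 13.65696 mL ÷ 4.151271 mL/hr = 3.289827 hr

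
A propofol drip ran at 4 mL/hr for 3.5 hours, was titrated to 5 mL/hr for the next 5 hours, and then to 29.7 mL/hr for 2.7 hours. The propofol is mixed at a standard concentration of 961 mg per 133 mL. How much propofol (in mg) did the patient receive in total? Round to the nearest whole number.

861 mg

Concentration = 961 mg ÷ 133 mL = 7.225564 mg/mL
Stage 1: 4 mL/hr × 3.5 hr = 14 mL → 14 mL × 7.225564 mg/mL = 101.1579 mg
Stage 2: 5 mL/hr × 5 hr = 25 mL → 25 mL × 7.225564 mg/mL = 180.6391 mg
Stage 3: 29.7 mL/hr × 2.7 hr = 80.19 mL → 80.19 mL × 7.225564 mg/mL = 579.418 mg
Total = 101.1579 + 180.6391 + 579.418 = 861.215 mg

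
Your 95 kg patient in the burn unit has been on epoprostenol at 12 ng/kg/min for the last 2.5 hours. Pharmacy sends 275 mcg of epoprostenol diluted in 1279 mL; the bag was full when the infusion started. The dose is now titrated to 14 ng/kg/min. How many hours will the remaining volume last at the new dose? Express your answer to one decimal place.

1.3 hours

Initial rate:
Dose = 12 ng/kg/min × 95 kg = 1140 ng/min
1140 ng/min × 60 min/hr = 68400 ng/hr
Concentration = 275 mcg ÷ 1279 mL = 0.2150117 mcg/mL = 215.0117 ng/mL
Rate = 68400 ng/hr ÷ 215.0117 ng/mL = 318.1222 mL/hr
Volume infused so far = 318.1222 mL/hr × 2.5 hr = 795.3055 mL
Volume remaining = 1279 − 795.3055 = 483.6945 mL
New rate:
Dose = 14 ng/kg/min × 95 kg = 1330 ng/min
1330 ng/min × 60 min/hr = 79800 ng/hr
Rate = 79800 ng/hr ÷ 215.0117 ng/mL = 371.1425 mL/hr
Time remaining = 483.6945 mL ÷ 371.1425 mL/hr = 1.303258 hr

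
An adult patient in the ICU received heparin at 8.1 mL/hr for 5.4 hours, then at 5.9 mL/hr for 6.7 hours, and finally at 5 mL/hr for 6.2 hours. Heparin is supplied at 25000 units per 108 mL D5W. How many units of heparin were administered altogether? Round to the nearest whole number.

Concentration = 25000 units ÷ 108 mL = 231.4815 units/mL
Stage 1: 8.1 mL/hr × 5.4 hr = 43.74 mL → 43.74 mL × 231.4815 units/mL = 10125 units
Stage 2: 5.9 mL/hr × 6.7 hr = 39.53 mL → 39.53 mL × 231.4815 units/mL = 9150.463 units
Stage 3: 5 mL/hr × 6.2 hr = 31 mL → 31 mL × 231.4815 units/mL = 7175.926 units
Total = 10125 + 9150.463 + 7175.926 = 26451.39 units

26451 units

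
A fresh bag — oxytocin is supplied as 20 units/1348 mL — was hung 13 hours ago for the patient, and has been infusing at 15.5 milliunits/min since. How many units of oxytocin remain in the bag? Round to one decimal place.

7.9 units

15.5 milliunits/min × 60 min/hr = 930 milliunits/hr
Concentration = 20 units ÷ 1348 mL = 0.0148368 units/mL = 14.8368 milliunits/mL
Rate = 930 milliunits/hr ÷ 14.8368 milliunits/mL = 62.682 mL/hr
Volume infused = 62.682 mL/hr × 13 hr = 814.866 mL
Volume remaining = 1348 − 814.866 = 533.134 mL
Drug remaining = 533.134 mL × 14.8368 milliunits/mL = 7910 milliunits = 7.91 units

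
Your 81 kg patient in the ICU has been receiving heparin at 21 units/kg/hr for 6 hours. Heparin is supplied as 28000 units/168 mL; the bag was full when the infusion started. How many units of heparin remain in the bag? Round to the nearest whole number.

Dose = 21 units/kg/hr × 81 kg = 1701 units/hr
Concentration = 28000 units ÷ 168 mL = 166.6667 units/mL
Rate = 1701 units/hr ÷ 166.6667 units/mL = 10.206 mL/hr
Volume infused = 10.206 mL/hr × 6 hr = 61.236 mL
Volume remaining = 168 − 61.236 = 106.764 mL
Drug remaining = 106.764 mL × 166.6667 units/mL = 17794 units

17794 units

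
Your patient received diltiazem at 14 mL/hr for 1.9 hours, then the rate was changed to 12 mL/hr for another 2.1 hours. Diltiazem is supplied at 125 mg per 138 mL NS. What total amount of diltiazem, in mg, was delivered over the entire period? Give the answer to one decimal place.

Concentration = 125 mg ÷ 138 mL = 0.9057971 mg/mL
Stage 1: 14 mL/hr × 1.9 hr = 26.6 mL → 26.6 mL × 0.9057971 mg/mL = 24.0942 mg
Stage 2: 12 mL/hr × 2.1 hr = 25.2 mL → 25.2 mL × 0.9057971 mg/mL = 22.82609 mg
Total = 24.0942 + 22.82609 = 46.92029 mg

46.9 mg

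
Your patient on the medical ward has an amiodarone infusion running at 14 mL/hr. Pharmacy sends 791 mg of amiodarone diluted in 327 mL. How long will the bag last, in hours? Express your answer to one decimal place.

Duration = 327 mL ÷ 14 mL/hr = 23.35714 hr

23.4 hours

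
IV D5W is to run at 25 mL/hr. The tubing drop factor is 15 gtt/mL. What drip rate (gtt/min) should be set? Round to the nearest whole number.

6 gtt/min

25 mL/hr ÷ 60 min/hr = 0.4166667 mL/min
0.4166667 mL/min × 15 gtt/mL = 6.25 gtt/min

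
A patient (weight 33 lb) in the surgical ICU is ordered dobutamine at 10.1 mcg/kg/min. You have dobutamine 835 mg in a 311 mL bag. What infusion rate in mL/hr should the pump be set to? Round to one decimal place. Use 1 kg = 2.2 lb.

3.4 mL/hr

Weight = 33 lb ÷ 2.2 lb/kg = 15 kg
Dose = 10.1 mcg/kg/min × 15 kg = 151.5 mcg/min
151.5 mcg/min × 60 min/hr = 9090 mcg/hr
Concentration = 835 mg ÷ 311 mL = 2.684887 mg/mL = 2684.887 mcg/mL
Rate = 9090 mcg/hr ÷ 2684.887 mcg/mL = 3.385617 mL/hr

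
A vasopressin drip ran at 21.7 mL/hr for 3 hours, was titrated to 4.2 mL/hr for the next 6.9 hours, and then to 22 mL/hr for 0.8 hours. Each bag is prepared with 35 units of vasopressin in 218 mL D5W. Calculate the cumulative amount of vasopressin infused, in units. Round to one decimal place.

17.9 units

Concentration = 35 units ÷ 218 mL = 0.1605505 units/mL
Stage 1: 21.7 mL/hr × 3 hr = 65.1 mL → 65.1 mL × 0.1605505 units/mL = 10.45183 units
Stage 2: 4.2 mL/hr × 6.9 hr = 28.98 mL → 28.98 mL × 0.1605505 units/mL = 4.652752 units
Stage 3: 22 mL/hr × 0.8 hr = 17.6 mL → 17.6 mL × 0.1605505 units/mL = 2.825688 units
Total = 10.45183 + 4.652752 + 2.825688 = 17.93028 units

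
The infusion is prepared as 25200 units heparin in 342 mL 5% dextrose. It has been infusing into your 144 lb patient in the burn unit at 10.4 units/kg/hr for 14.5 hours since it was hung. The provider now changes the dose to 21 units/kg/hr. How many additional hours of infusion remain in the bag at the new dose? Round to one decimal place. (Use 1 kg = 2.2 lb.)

Initial rate:
Weight = 144 lb ÷ 2.2 lb/kg = 65.45455 kg
Dose = 10.4 units/kg/hr × 65.45455 kg = 680.7273 units/hr
Concentration = 25200 units ÷ 342 mL = 73.68421 units/mL
Rate = 680.7273 units/hr ÷ 73.68421 units/mL = 9.238442 mL/hr
Volume infused so far = 9.238442 mL/hr × 14.5 hr = 133.9574 mL
Volume remaining = 342 − 133.9574 = 208.0426 mL
New rate:
Dose = 21 units/kg/hr × 65.45455 kg = 1374.545 units/hr
Rate = 1374.545 units/hr ÷ 73.68421 units/mL = 18.65455 mL/hr
Time remaining = 208.0426 mL ÷ 18.65455 mL/hr = 11.15238 hr

11.2 hours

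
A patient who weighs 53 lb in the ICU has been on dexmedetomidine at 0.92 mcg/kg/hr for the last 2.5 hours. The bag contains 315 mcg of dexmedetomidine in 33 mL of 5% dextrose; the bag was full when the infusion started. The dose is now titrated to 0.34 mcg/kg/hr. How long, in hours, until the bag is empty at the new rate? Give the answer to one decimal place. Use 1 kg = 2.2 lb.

Initial rate:
Weight = 53 lb ÷ 2.2 lb/kg = 24.09091 kg
Dose = 0.92 mcg/kg/hr × 24.09091 kg = 22.16364 mcg/hr
Concentration = 315 mcg ÷ 33 mL = 9.545455 mcg/mL
Rate = 22.16364 mcg/hr ÷ 9.545455 mcg/mL = 2.321905 mL/hr
Volume infused so far = 2.321905 mL/hr × 2.5 hr = 5.804762 mL
Volume remaining = 33 − 5.804762 = 27.19524 mL
New rate:
Dose = 0.34 mcg/kg/hr × 24.09091 kg = 8.190909 mcg/hr
Rate = 8.190909 mcg/hr ÷ 9.545455 mcg/mL = 0.8580952 mL/hr
Time remaining = 27.19524 mL ÷ 0.8580952 mL/hr = 31.69256 hr

31.7 hours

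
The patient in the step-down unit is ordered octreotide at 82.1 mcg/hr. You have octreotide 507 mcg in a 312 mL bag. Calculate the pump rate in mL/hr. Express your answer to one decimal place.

50.5 mL/hr

Concentration = 507 mcg ÷ 312 mL = 1.625 mcg/mL
Rate = 82.1 mcg/hr ÷ 1.625 mcg/mL = 50.52308 mL/hr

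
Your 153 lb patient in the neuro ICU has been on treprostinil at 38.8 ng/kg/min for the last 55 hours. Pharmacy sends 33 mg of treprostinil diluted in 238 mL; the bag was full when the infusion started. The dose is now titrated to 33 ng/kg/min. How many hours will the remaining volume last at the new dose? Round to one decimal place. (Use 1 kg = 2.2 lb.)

Initial rate:
Weight = 153 lb ÷ 2.2 lb/kg = 69.54545 kg
Dose = 38.8 ng/kg/min × 69.54545 kg = 2698.364 ng/min
2698.364 ng/min × 60 min/hr = 161901.8 ng/hr
Concentration = 33 mg ÷ 238 mL = 0.1386555 mg/mL = 138655.5 ng/mL
Rate = 161901.8 ng/hr ÷ 138655.5 ng/mL = 1.167656 mL/hr
Volume infused so far = 1.167656 mL/hr × 55 hr = 64.22105 mL
Volume remaining = 238 − 64.22105 = 173.7789 mL
New rate:
Dose = 33 ng/kg/min × 69.54545 kg = 2295 ng/min
2295 ng/min × 60 min/hr = 137700 ng/hr
Rate = 137700 ng/hr ÷ 138655.5 ng/mL = 0.9931091 mL/hr
Time remaining = 173.7789 mL ÷ 0.9931091 mL/hr = 174.9847 hr

175.0 hours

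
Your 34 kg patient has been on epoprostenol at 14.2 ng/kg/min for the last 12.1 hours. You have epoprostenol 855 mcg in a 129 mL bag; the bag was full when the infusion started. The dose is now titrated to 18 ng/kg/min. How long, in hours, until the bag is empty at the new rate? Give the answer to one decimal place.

13.7 hours

Initial rate:
Dose = 14.2 ng/kg/min × 34 kg = 482.8 ng/min
482.8 ng/min × 60 min/hr = 28968 ng/hr
Concentration = 855 mcg ÷ 129 mL = 6.627907 mcg/mL = 6627.907 ng/mL
Rate = 28968 ng/hr ÷ 6627.907 ng/mL = 4.370611 mL/hr
Volume infused so far = 4.370611 mL/hr × 12.1 hr = 52.88439 mL
Volume remaining = 129 − 52.88439 = 76.11561 mL
New rate:
Dose = 18 ng/kg/min × 34 kg = 612 ng/min
612 ng/min × 60 min/hr = 36720 ng/hr
Rate = 36720 ng/hr ÷ 6627.907 ng/mL = 5.540211 mL/hr
Time remaining = 76.11561 mL ÷ 5.540211 mL/hr = 13.73876 hr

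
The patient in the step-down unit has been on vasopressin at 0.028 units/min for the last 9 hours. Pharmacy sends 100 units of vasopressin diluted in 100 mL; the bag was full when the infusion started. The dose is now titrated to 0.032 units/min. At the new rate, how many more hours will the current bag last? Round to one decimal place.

44.2 hours

Initial rate:
0.028 units/min × 60 min/hr = 1.68 units/hr
Concentration = 100 units ÷ 100 mL = 1 units/mL
Rate = 1.68 units/hr ÷ 1 units/mL = 1.68 mL/hr
Volume infused so far = 1.68 mL/hr × 9 hr = 15.12 mL
Volume remaining = 100 − 15.12 = 84.88 mL
New rate:
0.032 units/min × 60 min/hr = 1.92 units/hr
Rate = 1.92 units/hr ÷ 1 units/mL = 1.92 mL/hr
Time remaining = 84.88 mL ÷ 1.92 mL/hr = 44.20833 hr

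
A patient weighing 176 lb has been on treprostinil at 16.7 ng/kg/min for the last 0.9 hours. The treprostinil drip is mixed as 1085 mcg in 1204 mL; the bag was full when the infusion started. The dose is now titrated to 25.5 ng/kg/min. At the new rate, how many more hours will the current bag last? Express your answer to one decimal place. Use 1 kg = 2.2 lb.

Initial rate:
Weight = 176 lb ÷ 2.2 lb/kg = 80 kg
Dose = 16.7 ng/kg/min × 80 kg = 1336 ng/min
1336 ng/min × 60 min/hr = 80160 ng/hr
Concentration = 1085 mcg ÷ 1204 mL = 0.9011628 mcg/mL = 901.1628 ng/mL
Rate = 80160 ng/hr ÷ 901.1628 ng/mL = 88.95174 mL/hr
Volume infused so far = 88.95174 mL/hr × 0.9 hr = 80.05657 mL
Volume remaining = 1204 − 80.05657 = 1123.943 mL
New rate:
Dose = 25.5 ng/kg/min × 80 kg = 2040 ng/min
2040 ng/min × 60 min/hr = 122400 ng/hr
Rate = 122400 ng/hr ÷ 901.1628 ng/mL = 135.8245 mL/hr
Time remaining = 1123.943 mL ÷ 135.8245 mL/hr = 8.274967 hr

8.3 hours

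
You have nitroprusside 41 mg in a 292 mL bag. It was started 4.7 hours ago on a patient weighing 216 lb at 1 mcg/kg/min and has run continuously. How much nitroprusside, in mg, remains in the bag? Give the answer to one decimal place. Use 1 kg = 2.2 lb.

Weight = 216 lb ÷ 2.2 lb/kg = 98.18182 kg
Dose = 1 mcg/kg/min × 98.18182 kg = 98.18182 mcg/min
98.18182 mcg/min × 60 min/hr = 5890.909 mcg/hr
Concentration = 41 mg ÷ 292 mL = 0.140411 mg/mL = 140.411 mcg/mL
Rate = 5890.909 mcg/hr ÷ 140.411 mcg/mL = 41.95477 mL/hr
Volume infused = 41.95477 mL/hr × 4.7 hr = 197.1874 mL
Volume remaining = 292 − 197.1874 = 94.81259 mL
Drug remaining = 94.81259 mL × 140.411 mcg/mL = 13312.73 mcg = 13.31273 mg

13.3 mg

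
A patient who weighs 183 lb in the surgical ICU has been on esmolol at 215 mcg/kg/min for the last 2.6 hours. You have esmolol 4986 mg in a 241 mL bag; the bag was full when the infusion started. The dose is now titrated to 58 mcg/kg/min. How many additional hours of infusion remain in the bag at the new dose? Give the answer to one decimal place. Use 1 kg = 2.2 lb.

Initial rate:
Weight = 183 lb ÷ 2.2 lb/kg = 83.18182 kg
Dose = 215 mcg/kg/min × 83.18182 kg = 17884.09 mcg/min
17884.09 mcg/min × 60 min/hr = 1073045 mcg/hr
Concentration = 4986 mg ÷ 241 mL = 20.6888 mg/mL = 20688.8 mcg/mL
Rate = 1073045 mcg/hr ÷ 20688.8 mcg/mL = 51.86602 mL/hr
Volume infused so far = 51.86602 mL/hr × 2.6 hr = 134.8516 mL
Volume remaining = 241 − 134.8516 = 106.1484 mL
New rate:
Dose = 58 mcg/kg/min × 83.18182 kg = 4824.545 mcg/min
4824.545 mcg/min × 60 min/hr = 289472.7 mcg/hr
Rate = 289472.7 mcg/hr ÷ 20688.8 mcg/mL = 13.99176 mL/hr
Time remaining = 106.1484 mL ÷ 13.99176 mL/hr = 7.58649 hr

7.6 hours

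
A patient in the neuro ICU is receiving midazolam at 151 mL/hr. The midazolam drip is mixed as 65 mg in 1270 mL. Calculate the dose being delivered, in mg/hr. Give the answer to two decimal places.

Concentration = 65 mg ÷ 1270 mL = 0.0511811 mg/mL
Drug rate = 151 mL/hr × 0.0511811 mg/mL = 7.728346 mg/hr

7.73 mg/hr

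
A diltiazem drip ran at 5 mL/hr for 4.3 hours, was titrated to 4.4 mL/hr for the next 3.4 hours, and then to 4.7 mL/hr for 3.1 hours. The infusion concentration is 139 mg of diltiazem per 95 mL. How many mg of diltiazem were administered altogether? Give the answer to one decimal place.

Concentration = 139 mg ÷ 95 mL = 1.463158 mg/mL
Stage 1: 5 mL/hr × 4.3 hr = 21.5 mL → 21.5 mL × 1.463158 mg/mL = 31.45789 mg
Stage 2: 4.4 mL/hr × 3.4 hr = 14.96 mL → 14.96 mL × 1.463158 mg/mL = 21.88884 mg
Stage 3: 4.7 mL/hr × 3.1 hr = 14.57 mL → 14.57 mL × 1.463158 mg/mL = 21.31821 mg
Total = 31.45789 + 21.88884 + 21.31821 = 74.66495 mg

74.7 mg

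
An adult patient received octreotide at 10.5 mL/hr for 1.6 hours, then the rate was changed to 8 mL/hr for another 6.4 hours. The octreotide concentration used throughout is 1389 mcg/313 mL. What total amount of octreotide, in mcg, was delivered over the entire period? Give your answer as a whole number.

Concentration = 1389 mcg ÷ 313 mL = 4.4377 mcg/mL
Stage 1: 10.5 mL/hr × 1.6 hr = 16.8 mL → 16.8 mL × 4.4377 mcg/mL = 74.55335 mcg
Stage 2: 8 mL/hr × 6.4 hr = 51.2 mL → 51.2 mL × 4.4377 mcg/mL = 227.2102 mcg
Total = 74.55335 + 227.2102 = 301.7636 mcg

302 mcg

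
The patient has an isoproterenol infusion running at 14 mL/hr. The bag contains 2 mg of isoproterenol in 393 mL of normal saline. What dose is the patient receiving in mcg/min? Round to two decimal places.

1.19 mcg/min

Concentration = 2 mg ÷ 393 mL = 0.005089059 mg/mL = 5.089059 mcg/mL
Drug rate = 14 mL/hr × 5.089059 mcg/mL = 71.24682 mcg/hr
71.24682 mcg/hr ÷ 60 min/hr = 1.187447 mcg/min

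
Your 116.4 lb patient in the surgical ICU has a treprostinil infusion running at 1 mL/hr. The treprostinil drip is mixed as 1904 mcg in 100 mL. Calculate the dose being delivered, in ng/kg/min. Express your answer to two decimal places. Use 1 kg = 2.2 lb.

Weight = 116.4 lb ÷ 2.2 lb/kg = 52.90909 kg
Concentration = 1904 mcg ÷ 100 mL = 19.04 mcg/mL = 19040 ng/mL
Drug rate = 1 mL/hr × 19040 ng/mL = 19040 ng/hr
19040 ng/hr ÷ 60 min/hr = 317.3333 ng/min
317.3333 ng/min ÷ 52.90909 kg = 5.997709 ng/kg/min

6.00 ng/kg/min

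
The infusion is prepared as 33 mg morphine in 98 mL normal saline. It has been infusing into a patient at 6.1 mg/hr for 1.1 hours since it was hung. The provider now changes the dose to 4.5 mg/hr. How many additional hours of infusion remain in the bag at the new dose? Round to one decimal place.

Initial rate:
Concentration = 33 mg ÷ 98 mL = 0.3367347 mg/mL
Rate = 6.1 mg/hr ÷ 0.3367347 mg/mL = 18.11515 mL/hr
Volume infused so far = 18.11515 mL/hr × 1.1 hr = 19.92667 mL
Volume remaining = 98 − 19.92667 = 78.07333 mL
New rate:
Rate = 4.5 mg/hr ÷ 0.3367347 mg/mL = 13.36364 mL/hr
Time remaining = 78.07333 mL ÷ 13.36364 mL/hr = 5.842222 hr

5.8 hours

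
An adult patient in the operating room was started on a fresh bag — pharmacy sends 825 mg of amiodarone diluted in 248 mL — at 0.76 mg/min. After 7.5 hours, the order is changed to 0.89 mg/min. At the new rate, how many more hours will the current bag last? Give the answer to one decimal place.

Initial rate:
0.76 mg/min × 60 min/hr = 45.6 mg/hr
Concentration = 825 mg ÷ 248 mL = 3.326613 mg/mL
Rate = 45.6 mg/hr ÷ 3.326613 mg/mL = 13.70764 mL/hr
Volume infused so far = 13.70764 mL/hr × 7.5 hr = 102.8073 mL
Volume remaining = 248 − 102.8073 = 145.1927 mL
New rate:
0.89 mg/min × 60 min/hr = 53.4 mg/hr
Rate = 53.4 mg/hr ÷ 3.326613 mg/mL = 16.05236 mL/hr
Time remaining = 145.1927 mL ÷ 16.05236 mL/hr = 9.044944 hr

9.0 hours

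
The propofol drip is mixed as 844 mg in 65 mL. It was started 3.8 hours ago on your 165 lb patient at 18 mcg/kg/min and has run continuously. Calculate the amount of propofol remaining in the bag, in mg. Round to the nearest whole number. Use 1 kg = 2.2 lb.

Weight = 165 lb ÷ 2.2 lb/kg = 75 kg
Dose = 18 mcg/kg/min × 75 kg = 1350 mcg/min
1350 mcg/min × 60 min/hr = 81000 mcg/hr
Concentration = 844 mg ÷ 65 mL = 12.98462 mg/mL = 12984.62 mcg/mL
Rate = 81000 mcg/hr ÷ 12984.62 mcg/mL = 6.238152 mL/hr
Volume infused = 6.238152 mL/hr × 3.8 hr = 23.70498 mL
Volume remaining = 65 − 23.70498 = 41.29502 mL
Drug remaining = 41.29502 mL × 12984.62 mcg/mL = 536200 mcg = 536.2 mg

536 mg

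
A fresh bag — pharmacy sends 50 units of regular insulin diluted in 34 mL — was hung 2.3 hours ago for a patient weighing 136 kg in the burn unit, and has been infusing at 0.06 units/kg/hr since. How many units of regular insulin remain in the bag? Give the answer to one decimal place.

31.2 units

Dose = 0.06 units/kg/hr × 136 kg = 8.16 units/hr
Concentration = 50 units ÷ 34 mL = 1.470588 units/mL
Rate = 8.16 units/hr ÷ 1.470588 units/mL = 5.5488 mL/hr
Volume infused = 5.5488 mL/hr × 2.3 hr = 12.76224 mL
Volume remaining = 34 − 12.76224 = 21.23776 mL
Drug remaining = 21.23776 mL × 1.470588 units/mL = 31.232 units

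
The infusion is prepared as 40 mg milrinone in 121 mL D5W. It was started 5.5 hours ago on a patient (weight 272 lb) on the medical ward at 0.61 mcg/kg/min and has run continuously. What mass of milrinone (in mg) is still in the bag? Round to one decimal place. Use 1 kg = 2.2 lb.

Weight = 272 lb ÷ 2.2 lb/kg = 123.6364 kg
Dose = 0.61 mcg/kg/min × 123.6364 kg = 75.41818 mcg/min
75.41818 mcg/min × 60 min/hr = 4525.091 mcg/hr
Concentration = 40 mg ÷ 121 mL = 0.3305785 mg/mL = 330.5785 mcg/mL
Rate = 4525.091 mcg/hr ÷ 330.5785 mcg/mL = 13.6884 mL/hr
Volume infused = 13.6884 mL/hr × 5.5 hr = 75.2862 mL
Volume remaining = 121 − 75.2862 = 45.7138 mL
Drug remaining = 45.7138 mL × 330.5785 mcg/mL = 15112 mcg = 15.112 mg

15.1 mg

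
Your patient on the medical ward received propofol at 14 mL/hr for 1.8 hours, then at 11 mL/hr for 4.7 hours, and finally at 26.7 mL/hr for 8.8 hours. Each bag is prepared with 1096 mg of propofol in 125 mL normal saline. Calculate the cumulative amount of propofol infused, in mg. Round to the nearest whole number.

Concentration = 1096 mg ÷ 125 mL = 8.768 mg/mL
Stage 1: 14 mL/hr × 1.8 hr = 25.2 mL → 25.2 mL × 8.768 mg/mL = 220.9536 mg
Stage 2: 11 mL/hr × 4.7 hr = 51.7 mL → 51.7 mL × 8.768 mg/mL = 453.3056 mg
Stage 3: 26.7 mL/hr × 8.8 hr = 234.96 mL → 234.96 mL × 8.768 mg/mL = 2060.129 mg
Total = 220.9536 + 453.3056 + 2060.129 = 2734.388 mg

2734 mg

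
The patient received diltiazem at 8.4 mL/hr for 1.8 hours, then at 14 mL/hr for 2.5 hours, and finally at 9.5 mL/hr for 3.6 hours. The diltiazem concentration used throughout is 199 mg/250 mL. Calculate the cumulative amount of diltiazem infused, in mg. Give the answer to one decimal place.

Concentration = 199 mg ÷ 250 mL = 0.796 mg/mL
Stage 1: 8.4 mL/hr × 1.8 hr = 15.12 mL → 15.12 mL × 0.796 mg/mL = 12.03552 mg
Stage 2: 14 mL/hr × 2.5 hr = 35 mL → 35 mL × 0.796 mg/mL = 27.86 mg
Stage 3: 9.5 mL/hr × 3.6 hr = 34.2 mL → 34.2 mL × 0.796 mg/mL = 27.2232 mg
Total = 12.03552 + 27.86 + 27.2232 = 67.11872 mg

67.1 mg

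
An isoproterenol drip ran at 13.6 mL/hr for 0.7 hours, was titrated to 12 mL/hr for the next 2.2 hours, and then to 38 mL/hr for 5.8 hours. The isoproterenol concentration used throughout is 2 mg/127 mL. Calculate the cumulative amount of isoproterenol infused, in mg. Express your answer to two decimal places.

Concentration = 2 mg ÷ 127 mL = 0.01574803 mg/mL
Stage 1: 13.6 mL/hr × 0.7 hr = 9.52 mL → 9.52 mL × 0.01574803 mg/mL = 0.1499213 mg
Stage 2: 12 mL/hr × 2.2 hr = 26.4 mL → 26.4 mL × 0.01574803 mg/mL = 0.415748 mg
Stage 3: 38 mL/hr × 5.8 hr = 220.4 mL → 220.4 mL × 0.01574803 mg/mL = 3.470866 mg
Total = 0.1499213 + 0.415748 + 3.470866 = 4.036535 mg

4.04 mg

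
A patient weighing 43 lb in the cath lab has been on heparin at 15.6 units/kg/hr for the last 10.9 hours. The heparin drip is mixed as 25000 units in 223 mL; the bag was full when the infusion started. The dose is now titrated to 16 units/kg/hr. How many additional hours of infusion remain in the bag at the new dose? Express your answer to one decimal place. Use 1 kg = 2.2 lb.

69.3 hours

Initial rate:
Weight = 43 lb ÷ 2.2 lb/kg = 19.54545 kg
Dose = 15.6 units/kg/hr × 19.54545 kg = 304.9091 units/hr
Concentration = 25000 units ÷ 223 mL = 112.1076 units/mL
Rate = 304.9091 units/hr ÷ 112.1076 units/mL = 2.719789 mL/hr
Volume infused so far = 2.719789 mL/hr × 10.9 hr = 29.6457 mL
Volume remaining = 223 − 29.6457 = 193.3543 mL
New rate:
Dose = 16 units/kg/hr × 19.54545 kg = 312.7273 units/hr
Rate = 312.7273 units/hr ÷ 112.1076 units/mL = 2.789527 mL/hr
Time remaining = 193.3543 mL ÷ 2.789527 mL/hr = 69.31436 hr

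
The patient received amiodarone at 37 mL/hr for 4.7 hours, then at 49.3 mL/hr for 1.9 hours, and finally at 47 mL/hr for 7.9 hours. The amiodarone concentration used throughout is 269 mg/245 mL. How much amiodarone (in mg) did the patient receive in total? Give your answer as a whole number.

701 mg

Concentration = 269 mg ÷ 245 mL = 1.097959 mg/mL
Stage 1: 37 mL/hr × 4.7 hr = 173.9 mL → 173.9 mL × 1.097959 mg/mL = 190.9351 mg
Stage 2: 49.3 mL/hr × 1.9 hr = 93.67 mL → 93.67 mL × 1.097959 mg/mL = 102.8458 mg
Stage 3: 47 mL/hr × 7.9 hr = 371.3 mL → 371.3 mL × 1.097959 mg/mL = 407.6722 mg
Total = 190.9351 + 102.8458 + 407.6722 = 701.4532 mg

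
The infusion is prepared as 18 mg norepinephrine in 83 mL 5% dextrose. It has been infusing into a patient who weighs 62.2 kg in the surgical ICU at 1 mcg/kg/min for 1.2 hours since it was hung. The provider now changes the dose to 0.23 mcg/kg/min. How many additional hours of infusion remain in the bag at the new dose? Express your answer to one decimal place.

15.8 hours

Initial rate:
Dose = 1 mcg/kg/min × 62.2 kg = 62.2 mcg/min
62.2 mcg/min × 60 min/hr = 3732 mcg/hr
Concentration = 18 mg ÷ 83 mL = 0.2168675 mg/mL = 216.8675 mcg/mL
Rate = 3732 mcg/hr ÷ 216.8675 mcg/mL = 17.20867 mL/hr
Volume infused so far = 17.20867 mL/hr × 1.2 hr = 20.6504 mL
Volume remaining = 83 − 20.6504 = 62.3496 mL
New rate:
Dose = 0.23 mcg/kg/min × 62.2 kg = 14.306 mcg/min
14.306 mcg/min × 60 min/hr = 858.36 mcg/hr
Rate = 858.36 mcg/hr ÷ 216.8675 mcg/mL = 3.957993 mL/hr
Time remaining = 62.3496 mL ÷ 3.957993 mL/hr = 15.75283 hr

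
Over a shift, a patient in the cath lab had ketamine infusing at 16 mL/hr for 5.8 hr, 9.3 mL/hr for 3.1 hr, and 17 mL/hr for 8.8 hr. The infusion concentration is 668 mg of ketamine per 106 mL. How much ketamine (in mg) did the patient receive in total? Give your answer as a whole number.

1709 mg

Concentration = 668 mg ÷ 106 mL = 6.301887 mg/mL
Stage 1: 16 mL/hr × 5.8 hr = 92.8 mL → 92.8 mL × 6.301887 mg/mL = 584.8151 mg
Stage 2: 9.3 mL/hr × 3.1 hr = 28.83 mL → 28.83 mL × 6.301887 mg/mL = 181.6834 mg
Stage 3: 17 mL/hr × 8.8 hr = 149.6 mL → 149.6 mL × 6.301887 mg/mL = 942.7623 mg
Total = 584.8151 + 181.6834 + 942.7623 = 1709.261 mg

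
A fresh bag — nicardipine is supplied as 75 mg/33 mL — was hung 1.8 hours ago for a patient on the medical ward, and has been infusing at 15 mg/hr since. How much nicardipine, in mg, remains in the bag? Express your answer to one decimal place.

48.0 mg

Concentration = 75 mg ÷ 33 mL = 2.272727 mg/mL
Rate = 15 mg/hr ÷ 2.272727 mg/mL = 6.6 mL/hr
Volume infused = 6.6 mL/hr × 1.8 hr = 11.88 mL
Volume remaining = 33 − 11.88 = 21.12 mL
Drug remaining = 21.12 mL × 2.272727 mg/mL = 48 mg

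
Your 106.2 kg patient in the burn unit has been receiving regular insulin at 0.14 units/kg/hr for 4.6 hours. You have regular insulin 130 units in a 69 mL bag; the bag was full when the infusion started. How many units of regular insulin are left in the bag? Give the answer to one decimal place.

Dose = 0.14 units/kg/hr × 106.2 kg = 14.868 units/hr
Concentration = 130 units ÷ 69 mL = 1.884058 units/mL
Rate = 14.868 units/hr ÷ 1.884058 units/mL = 7.891477 mL/hr
Volume infused = 7.891477 mL/hr × 4.6 hr = 36.30079 mL
Volume remaining = 69 − 36.30079 = 32.69921 mL
Drug remaining = 32.69921 mL × 1.884058 units/mL = 61.6072 units

61.6 units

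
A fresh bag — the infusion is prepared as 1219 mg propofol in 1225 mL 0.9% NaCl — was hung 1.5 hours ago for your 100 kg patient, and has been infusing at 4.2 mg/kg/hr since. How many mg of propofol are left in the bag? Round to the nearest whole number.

Dose = 4.2 mg/kg/hr × 100 kg = 420 mg/hr
Concentration = 1219 mg ÷ 1225 mL = 0.995102 mg/mL
Rate = 420 mg/hr ÷ 0.995102 mg/mL = 422.0673 mL/hr
Volume infused = 422.0673 mL/hr × 1.5 hr = 633.1009 mL
Volume remaining = 1225 − 633.1009 = 591.8991 mL
Drug remaining = 591.8991 mL × 0.995102 mg/mL = 589 mg

589 mg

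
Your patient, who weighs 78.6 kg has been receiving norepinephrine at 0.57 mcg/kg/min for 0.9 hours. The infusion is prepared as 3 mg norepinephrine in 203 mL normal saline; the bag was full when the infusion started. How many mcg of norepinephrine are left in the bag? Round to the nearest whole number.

581 mcg

Dose = 0.57 mcg/kg/min × 78.6 kg = 44.802 mcg/min
44.802 mcg/min × 60 min/hr = 2688.12 mcg/hr
Concentration = 3 mg ÷ 203 mL = 0.01477833 mg/mL = 14.77833 mcg/mL
Rate = 2688.12 mcg/hr ÷ 14.77833 mcg/mL = 181.8961 mL/hr
Volume infused = 181.8961 mL/hr × 0.9 hr = 163.7065 mL
Volume remaining = 203 − 163.7065 = 39.29349 mL
Drug remaining = 39.29349 mL × 14.77833 mcg/mL = 580.692 mcg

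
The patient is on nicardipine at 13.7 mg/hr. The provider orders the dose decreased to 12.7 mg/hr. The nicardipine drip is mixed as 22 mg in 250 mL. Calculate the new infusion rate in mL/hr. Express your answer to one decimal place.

Concentration = 22 mg ÷ 250 mL = 0.088 mg/mL
Rate = 12.7 mg/hr ÷ 0.088 mg/mL = 144.3182 mL/hr

144.3 mL/hr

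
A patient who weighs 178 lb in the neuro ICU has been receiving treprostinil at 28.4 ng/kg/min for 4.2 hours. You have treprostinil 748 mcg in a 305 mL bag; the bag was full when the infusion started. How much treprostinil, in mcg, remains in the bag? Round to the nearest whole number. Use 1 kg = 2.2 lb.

Weight = 178 lb ÷ 2.2 lb/kg = 80.90909 kg
Dose = 28.4 ng/kg/min × 80.90909 kg = 2297.818 ng/min
2297.818 ng/min × 60 min/hr = 137869.1 ng/hr
Concentration = 748 mcg ÷ 305 mL = 2.452459 mcg/mL = 2452.459 ng/mL
Rate = 137869.1 ng/hr ÷ 2452.459 ng/mL = 56.21667 mL/hr
Volume infused = 56.21667 mL/hr × 4.2 hr = 236.11 mL
Volume remaining = 305 − 236.11 = 68.88997 mL
Drug remaining = 68.88997 mL × 2452.459 ng/mL = 168949.8 ng = 168.9498 mcg

169 mcg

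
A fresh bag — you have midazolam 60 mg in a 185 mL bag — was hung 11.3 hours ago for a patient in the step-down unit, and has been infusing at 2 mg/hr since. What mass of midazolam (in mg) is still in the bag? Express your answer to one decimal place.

37.4 mg

Concentration = 60 mg ÷ 185 mL = 0.3243243 mg/mL
Rate = 2 mg/hr ÷ 0.3243243 mg/mL = 6.166667 mL/hr
Volume infused = 6.166667 mL/hr × 11.3 hr = 69.68333 mL
Volume remaining = 185 − 69.68333 = 115.3167 mL
Drug remaining = 115.3167 mL × 0.3243243 mg/mL = 37.4 mg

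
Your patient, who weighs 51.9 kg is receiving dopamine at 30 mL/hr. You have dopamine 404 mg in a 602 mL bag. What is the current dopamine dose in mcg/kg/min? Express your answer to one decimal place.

6.5 mcg/kg/min

Concentration = 404 mg ÷ 602 mL = 0.6710963 mg/mL = 671.0963 mcg/mL
Drug rate = 30 mL/hr × 671.0963 mcg/mL = 20132.89 mcg/hr
20132.89 mcg/hr ÷ 60 min/hr = 335.5482 mcg/min
335.5482 mcg/min ÷ 51.9 kg = 6.465283 mcg/kg/min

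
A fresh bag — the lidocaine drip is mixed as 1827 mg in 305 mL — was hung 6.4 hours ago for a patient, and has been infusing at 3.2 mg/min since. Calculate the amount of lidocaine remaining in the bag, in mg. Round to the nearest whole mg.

3.2 mg/min × 60 min/hr = 192 mg/hr
Concentration = 1827 mg ÷ 305 mL = 5.990164 mg/mL
Rate = 192 mg/hr ÷ 5.990164 mg/mL = 32.05255 mL/hr
Volume infused = 32.05255 mL/hr × 6.4 hr = 205.1363 mL
Volume remaining = 305 − 205.1363 = 99.86371 mL
Drug remaining = 99.86371 mL × 5.990164 mg/mL = 598.2 mg

598 mg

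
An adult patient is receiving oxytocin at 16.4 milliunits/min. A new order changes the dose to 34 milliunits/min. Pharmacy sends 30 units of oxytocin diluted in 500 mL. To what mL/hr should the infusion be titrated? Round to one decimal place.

34.0 mL/hr

34 milliunits/min × 60 min/hr = 2040 milliunits/hr
Concentration = 30 units ÷ 500 mL = 0.06 units/mL = 60 milliunits/mL
Rate = 2040 milliunits/hr ÷ 60 milliunits/mL = 34 mL/hr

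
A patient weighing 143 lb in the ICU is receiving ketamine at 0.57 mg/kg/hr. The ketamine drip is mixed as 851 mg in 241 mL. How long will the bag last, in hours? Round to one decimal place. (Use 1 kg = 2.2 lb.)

Weight = 143 lb ÷ 2.2 lb/kg = 65 kg
Dose = 0.57 mg/kg/hr × 65 kg = 37.05 mg/hr
Concentration = 851 mg ÷ 241 mL = 3.53112 mg/mL
Rate = 37.05 mg/hr ÷ 3.53112 mg/mL = 10.49242 mL/hr
Duration = 241 mL ÷ 10.49242 mL/hr = 22.96896 hr

23.0 hours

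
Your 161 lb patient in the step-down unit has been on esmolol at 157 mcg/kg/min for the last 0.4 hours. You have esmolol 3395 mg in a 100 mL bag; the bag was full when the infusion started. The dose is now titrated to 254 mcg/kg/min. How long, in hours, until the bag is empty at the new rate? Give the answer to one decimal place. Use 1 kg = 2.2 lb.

Initial rate:
Weight = 161 lb ÷ 2.2 lb/kg = 73.18182 kg
Dose = 157 mcg/kg/min × 73.18182 kg = 11489.55 mcg/min
11489.55 mcg/min × 60 min/hr = 689372.7 mcg/hr
Concentration = 3395 mg ÷ 100 mL = 33.95 mg/mL = 33950 mcg/mL
Rate = 689372.7 mcg/hr ÷ 33950 mcg/mL = 20.30553 mL/hr
Volume infused so far = 20.30553 mL/hr × 0.4 hr = 8.122212 mL
Volume remaining = 100 − 8.122212 = 91.87779 mL
New rate:
Dose = 254 mcg/kg/min × 73.18182 kg = 18588.18 mcg/min
18588.18 mcg/min × 60 min/hr = 1115291 mcg/hr
Rate = 1115291 mcg/hr ÷ 33950 mcg/mL = 32.85098 mL/hr
Time remaining = 91.87779 mL ÷ 32.85098 mL/hr = 2.796805 hr

2.8 hours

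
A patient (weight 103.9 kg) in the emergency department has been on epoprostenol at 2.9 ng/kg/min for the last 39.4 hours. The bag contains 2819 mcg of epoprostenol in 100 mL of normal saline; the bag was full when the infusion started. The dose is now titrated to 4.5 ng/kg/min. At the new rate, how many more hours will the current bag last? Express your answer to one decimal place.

Initial rate:
Dose = 2.9 ng/kg/min × 103.9 kg = 301.31 ng/min
301.31 ng/min × 60 min/hr = 18078.6 ng/hr
Concentration = 2819 mcg ÷ 100 mL = 28.19 mcg/mL = 28190 ng/mL
Rate = 18078.6 ng/hr ÷ 28190 ng/mL = 0.6413125 mL/hr
Volume infused so far = 0.6413125 mL/hr × 39.4 hr = 25.26771 mL
Volume remaining = 100 − 25.26771 = 74.73229 mL
New rate:
Dose = 4.5 ng/kg/min × 103.9 kg = 467.55 ng/min
467.55 ng/min × 60 min/hr = 28053 ng/hr
Rate = 28053 ng/hr ÷ 28190 ng/mL = 0.9951401 mL/hr
Time remaining = 74.73229 mL ÷ 0.9951401 mL/hr = 75.09725 hr

75.1 hours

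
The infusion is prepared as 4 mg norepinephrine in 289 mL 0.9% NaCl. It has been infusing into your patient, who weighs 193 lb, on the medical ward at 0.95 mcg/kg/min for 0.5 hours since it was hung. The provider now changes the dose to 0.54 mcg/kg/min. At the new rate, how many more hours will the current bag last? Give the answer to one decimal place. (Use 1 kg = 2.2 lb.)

0.5 hours

Initial rate:
Weight = 193 lb ÷ 2.2 lb/kg = 87.72727 kg
Dose = 0.95 mcg/kg/min × 87.72727 kg = 83.34091 mcg/min
83.34091 mcg/min × 60 min/hr = 5000.455 mcg/hr
Concentration = 4 mg ÷ 289 mL = 0.01384083 mg/mL = 13.84083 mcg/mL
Rate = 5000.455 mcg/hr ÷ 13.84083 mcg/mL = 361.2828 mL/hr
Volume infused so far = 361.2828 mL/hr × 0.5 hr = 180.6414 mL
Volume remaining = 289 − 180.6414 = 108.3586 mL
New rate:
Dose = 0.54 mcg/kg/min × 87.72727 kg = 47.37273 mcg/min
47.37273 mcg/min × 60 min/hr = 2842.364 mcg/hr
Rate = 2842.364 mcg/hr ÷ 13.84083 mcg/mL = 205.3608 mL/hr
Time remaining = 108.3586 mL ÷ 205.3608 mL/hr = 0.5276498 hr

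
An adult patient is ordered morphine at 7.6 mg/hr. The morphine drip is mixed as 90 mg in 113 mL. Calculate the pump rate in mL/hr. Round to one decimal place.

Concentration = 90 mg ÷ 113 mL = 0.7964602 mg/mL
Rate = 7.6 mg/hr ÷ 0.7964602 mg/mL = 9.542222 mL/hr

9.5 mL/hr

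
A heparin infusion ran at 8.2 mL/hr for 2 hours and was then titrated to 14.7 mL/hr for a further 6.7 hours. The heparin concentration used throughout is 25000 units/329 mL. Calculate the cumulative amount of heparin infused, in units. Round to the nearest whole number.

Concentration = 25000 units ÷ 329 mL = 75.98784 units/mL
Stage 1: 8.2 mL/hr × 2 hr = 16.4 mL → 16.4 mL × 75.98784 units/mL = 1246.201 units
Stage 2: 14.7 mL/hr × 6.7 hr = 98.49 mL → 98.49 mL × 75.98784 units/mL = 7484.043 units
Total = 1246.201 + 7484.043 = 8730.243 units

8730 units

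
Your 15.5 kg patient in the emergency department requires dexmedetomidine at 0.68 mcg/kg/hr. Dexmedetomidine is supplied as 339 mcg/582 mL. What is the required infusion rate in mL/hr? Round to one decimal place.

18.1 mL/hr

Dose = 0.68 mcg/kg/hr × 15.5 kg = 10.54 mcg/hr
Concentration = 339 mcg ÷ 582 mL = 0.5824742 mcg/mL
Rate = 10.54 mcg/hr ÷ 0.5824742 mcg/mL = 18.09522 mL/hr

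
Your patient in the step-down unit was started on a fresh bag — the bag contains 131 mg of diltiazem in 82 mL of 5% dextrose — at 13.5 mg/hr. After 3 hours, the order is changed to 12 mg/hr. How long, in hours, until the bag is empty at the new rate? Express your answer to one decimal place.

Initial rate:
Concentration = 131 mg ÷ 82 mL = 1.597561 mg/mL
Rate = 13.5 mg/hr ÷ 1.597561 mg/mL = 8.450382 mL/hr
Volume infused so far = 8.450382 mL/hr × 3 hr = 25.35115 mL
Volume remaining = 82 − 25.35115 = 56.64885 mL
New rate:
Rate = 12 mg/hr ÷ 1.597561 mg/mL = 7.51145 mL/hr
Time remaining = 56.64885 mL ÷ 7.51145 mL/hr = 7.541667 hr

7.5 hours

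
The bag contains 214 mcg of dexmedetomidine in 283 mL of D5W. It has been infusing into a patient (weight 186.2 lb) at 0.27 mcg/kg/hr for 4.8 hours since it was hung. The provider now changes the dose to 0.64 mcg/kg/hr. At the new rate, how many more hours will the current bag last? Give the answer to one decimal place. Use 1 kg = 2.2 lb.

1.9 hours

Initial rate:
Weight = 186.2 lb ÷ 2.2 lb/kg = 84.63636 kg
Dose = 0.27 mcg/kg/hr × 84.63636 kg = 22.85182 mcg/hr
Concentration = 214 mcg ÷ 283 mL = 0.7561837 mcg/mL
Rate = 22.85182 mcg/hr ÷ 0.7561837 mcg/mL = 30.21993 mL/hr
Volume infused so far = 30.21993 mL/hr × 4.8 hr = 145.0557 mL
Volume remaining = 283 − 145.0557 = 137.9443 mL
New rate:
Dose = 0.64 mcg/kg/hr × 84.63636 kg = 54.16727 mcg/hr
Rate = 54.16727 mcg/hr ÷ 0.7561837 mcg/mL = 71.63242 mL/hr
Time remaining = 137.9443 mL ÷ 71.63242 mL/hr = 1.925725 hr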